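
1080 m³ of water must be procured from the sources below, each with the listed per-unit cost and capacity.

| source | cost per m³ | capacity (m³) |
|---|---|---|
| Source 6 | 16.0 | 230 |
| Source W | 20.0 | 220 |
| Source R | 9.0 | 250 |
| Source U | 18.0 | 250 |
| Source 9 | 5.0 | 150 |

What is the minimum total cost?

Fill from the cheapest source first.
Take 150 from Source 9 at 5.0 — need 930 more.
Take 250 from Source R at 9.0 — need 680 more.
Take 230 from Source 6 at 16.0 — need 450 more.
Take 250 from Source U at 18.0 — need 200 more.
Source W at 20.0: take 200 of its 220 — requirement met.
Cost = 150×5.0 + 250×9.0 + 230×16.0 + 250×18.0 + 200×20.0 = 15180.

15180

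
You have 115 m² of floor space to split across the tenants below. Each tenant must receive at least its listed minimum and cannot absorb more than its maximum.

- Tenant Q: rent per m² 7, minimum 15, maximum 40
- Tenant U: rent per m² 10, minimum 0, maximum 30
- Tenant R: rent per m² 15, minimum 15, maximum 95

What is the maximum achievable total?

Meeting every minimum uses 15+0+15 = 30 m², leaving 85.
Highest rent per m² first: Tenant R 15 > Tenant U 10 > Tenant Q 7.
Tenant R: +80 to 95 (cap) — 5 left.
Only 5 left; Tenant U takes them to reach 5.
Total = 7×15 + 10×5 + 15×95 = 1580.

1580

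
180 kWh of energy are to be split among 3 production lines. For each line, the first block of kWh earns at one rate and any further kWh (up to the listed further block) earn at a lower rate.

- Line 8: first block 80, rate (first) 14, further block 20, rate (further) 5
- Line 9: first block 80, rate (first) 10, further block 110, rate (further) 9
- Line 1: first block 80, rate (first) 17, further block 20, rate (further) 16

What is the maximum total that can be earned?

Treat each block as its own option and order by rate: Line 1/first 17 > Line 1/second 16 > Line 8/first 14 > Line 9/first 10 > Line 9/second 9 > Line 8/second 5.
Line 1/first (17): +80 — 100 left.
Fill Line 1 second block (20 at 16) — 80 left.
Line 8 first at 14: fill all 80 — 0 left.
Total = 17×80 + 16×20 + 14×80 = 2800.

2800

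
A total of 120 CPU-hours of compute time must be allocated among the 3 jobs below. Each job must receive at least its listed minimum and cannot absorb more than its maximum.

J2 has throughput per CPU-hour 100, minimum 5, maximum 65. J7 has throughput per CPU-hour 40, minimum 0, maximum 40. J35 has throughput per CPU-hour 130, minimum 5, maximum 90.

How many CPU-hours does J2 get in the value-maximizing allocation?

30

Meeting every minimum uses 5+0+5 = 10 CPU-hours, leaving 110.
Highest throughput per CPU-hour first: J35 130 > J2 100 > J7 40.
J35 takes 85 more to reach its cap of 90 — 25 left.
J2: +25 (room for 60) → 30. Pool exhausted.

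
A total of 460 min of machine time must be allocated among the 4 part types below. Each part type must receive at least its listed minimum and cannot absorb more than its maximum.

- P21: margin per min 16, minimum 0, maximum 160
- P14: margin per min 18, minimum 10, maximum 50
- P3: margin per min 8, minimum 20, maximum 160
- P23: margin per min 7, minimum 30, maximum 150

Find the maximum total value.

5370

Meeting every minimum uses 0+10+20+30 = 60 min, leaving 400.
Highest margin per min first: P14 18 > P21 16 > P3 8 > P23 7.
P14: +40 to 50 (cap) — 360 left.
Give P21 160 more to hit its cap of 160 — 200 left.
Give P3 140 more to hit its cap of 160 — 60 left.
P23 has room for 120 more but only 60 remain, so it gets 90.
Total = 16×160 + 18×50 + 8×160 + 7×90 = 5370.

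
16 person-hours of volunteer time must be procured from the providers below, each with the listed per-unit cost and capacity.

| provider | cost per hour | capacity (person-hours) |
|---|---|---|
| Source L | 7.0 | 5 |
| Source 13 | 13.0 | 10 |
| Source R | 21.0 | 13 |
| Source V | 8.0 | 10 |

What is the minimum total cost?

Cheapest first:
Take 5 from Source L at 7.0 → need 11 more.
Take 10 from Source V at 8.0 → need 1 more.
Source 13 at 13.0: take 1 of its 10 → requirement met.
Source R: unused.
Cost = 5×7.0 + 10×8.0 + 1×13.0 = 128.

128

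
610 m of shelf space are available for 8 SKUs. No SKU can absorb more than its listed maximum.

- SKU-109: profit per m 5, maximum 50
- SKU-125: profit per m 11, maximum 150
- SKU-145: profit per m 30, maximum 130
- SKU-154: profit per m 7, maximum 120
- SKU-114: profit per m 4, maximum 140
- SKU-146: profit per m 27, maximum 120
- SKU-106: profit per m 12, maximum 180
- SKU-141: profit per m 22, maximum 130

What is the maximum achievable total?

Highest profit per m first: SKU-145 30 > SKU-146 27 > SKU-141 22 > SKU-106 12 > SKU-125 11 > SKU-154 7 > SKU-109 5 > SKU-114 4.
SKU-145: +130 to 130 (cap) ; 480 left.
Give SKU-146 120 to hit its cap of 120 ; 360 left.
SKU-141 takes 130 to reach its cap of 130 ; 230 left.
SKU-106: +180 to 180 (cap) ; 50 left.
SKU-125 has room for 150 but only 50 remain, so it gets 50.
Total = 11×50 + 30×130 + 27×120 + 12×180 + 22×130 = 12710.

12710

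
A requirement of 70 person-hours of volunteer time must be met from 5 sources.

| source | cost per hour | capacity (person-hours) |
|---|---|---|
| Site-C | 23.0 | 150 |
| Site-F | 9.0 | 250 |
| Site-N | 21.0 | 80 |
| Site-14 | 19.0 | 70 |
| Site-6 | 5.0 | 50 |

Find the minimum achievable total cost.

Cheapest first:
Site-6 at 5.0: take all 50 person-hours → 20 still needed.
Site-F at 9.0: take 20 of its 250 → requirement met.
Site-14, Site-N, Site-C: unused.
Cost = 50×5.0 + 20×9.0 = 430.

430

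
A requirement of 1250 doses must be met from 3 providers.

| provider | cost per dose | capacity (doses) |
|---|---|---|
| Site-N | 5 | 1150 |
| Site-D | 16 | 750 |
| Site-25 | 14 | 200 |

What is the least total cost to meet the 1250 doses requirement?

Fill from the cheapest provider first.
Site-N at 5: take all 1150 doses → 100 still needed.
Site-25 at 14: take 100 of its 200 → requirement met.
Site-D: unused.
Cost = 1150×5 + 100×14 = 7150.

7150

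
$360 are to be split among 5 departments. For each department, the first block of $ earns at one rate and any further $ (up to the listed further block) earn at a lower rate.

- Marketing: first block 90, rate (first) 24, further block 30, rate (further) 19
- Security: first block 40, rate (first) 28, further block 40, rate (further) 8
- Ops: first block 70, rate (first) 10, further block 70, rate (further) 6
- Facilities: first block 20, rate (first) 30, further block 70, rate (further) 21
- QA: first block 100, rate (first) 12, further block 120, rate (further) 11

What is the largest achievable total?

Treat each block as its own option and order by rate: Facilities/first 30 > Security/first 28 > Marketing/first 24 > Facilities/second 21 > Marketing/second 19 > QA/first 12 > QA/second 11 > Ops/first 10 > Security/second 8 > Ops/second 6.
Fill Facilities first block (20 at 30) → 340 left.
Security first at 28: fill all 40 → 300 left.
Fill Marketing first block (90 at 24) → 210 left.
Facilities/second (21): +70 → 140 left.
Fill Marketing second block (30 at 19) → 110 left.
QA/first (12): +100 → 10 left.
10 remain; put them into QA second at 11.
Total = 30×20 + 28×40 + 24×90 + 21×70 + 19×30 + 12×100 + 11×10 = 7230.

7230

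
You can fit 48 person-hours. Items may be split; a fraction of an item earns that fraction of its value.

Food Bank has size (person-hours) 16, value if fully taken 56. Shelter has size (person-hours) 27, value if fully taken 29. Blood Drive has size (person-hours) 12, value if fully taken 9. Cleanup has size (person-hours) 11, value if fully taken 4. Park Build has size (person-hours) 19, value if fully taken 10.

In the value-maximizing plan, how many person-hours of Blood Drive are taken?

5

Sort by value density: Food Bank 56/16≈3.5, Shelter 29/27≈1.07, Blood Drive 9/12≈0.75, Park Build 10/19≈0.526, Cleanup 4/11≈0.364.
All 16 person-hours of Food Bank fit (value 56) ; 32 remain.
Take all of Shelter (27 person-hours, value 29) ; 5 person-hours left.
Only 5 person-hours remain; take 5/12 of Blood Drive for value 9×5/12 = 3.75.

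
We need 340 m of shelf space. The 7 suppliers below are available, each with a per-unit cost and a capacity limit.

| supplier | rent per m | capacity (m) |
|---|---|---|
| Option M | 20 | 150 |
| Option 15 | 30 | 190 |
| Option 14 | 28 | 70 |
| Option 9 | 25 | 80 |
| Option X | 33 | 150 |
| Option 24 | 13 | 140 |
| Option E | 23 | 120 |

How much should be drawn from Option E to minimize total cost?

50

Use suppliers in increasing cost order.
Option 24 at 13: take all 140 m ; 200 still needed.
Take 150 from Option M at 20 ; need 50 more.
Take 50 from Option E at 23 to finish.
Option 9, Option 14, Option 15, Option X: unused.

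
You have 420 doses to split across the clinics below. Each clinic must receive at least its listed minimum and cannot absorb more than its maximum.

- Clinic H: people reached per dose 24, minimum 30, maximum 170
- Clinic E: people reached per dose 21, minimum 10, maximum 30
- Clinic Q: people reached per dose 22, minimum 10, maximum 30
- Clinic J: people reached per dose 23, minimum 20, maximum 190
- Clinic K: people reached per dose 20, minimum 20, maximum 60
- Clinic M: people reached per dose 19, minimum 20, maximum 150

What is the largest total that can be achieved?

Meeting every minimum uses 30+10+10+20+20+20 = 110 doses, leaving 310.
Highest people reached per dose first: Clinic H 24 > Clinic J 23 > Clinic Q 22 > Clinic E 21 > Clinic K 20 > Clinic M 19.
Give Clinic H 140 more to hit its cap of 170 → 170 left.
Give Clinic J 170 more to hit its cap of 190 → 0 left.
Total = 24×170 + 21×10 + 22×10 + 23×190 + 20×20 + 19×20 = 9660.

9660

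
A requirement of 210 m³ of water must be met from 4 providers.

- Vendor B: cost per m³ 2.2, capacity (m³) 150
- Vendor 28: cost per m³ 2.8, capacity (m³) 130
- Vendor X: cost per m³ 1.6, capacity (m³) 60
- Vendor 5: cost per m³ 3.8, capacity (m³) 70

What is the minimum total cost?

426

Fill from the cheapest provider first.
Vendor X (1.6): use full 60 → 150 m³ to go.
Vendor B at 2.2: take all 150 m³ → 0 still needed.
Vendor 28, Vendor 5: unused.
Cost = 60×1.6 + 150×2.2 = 426.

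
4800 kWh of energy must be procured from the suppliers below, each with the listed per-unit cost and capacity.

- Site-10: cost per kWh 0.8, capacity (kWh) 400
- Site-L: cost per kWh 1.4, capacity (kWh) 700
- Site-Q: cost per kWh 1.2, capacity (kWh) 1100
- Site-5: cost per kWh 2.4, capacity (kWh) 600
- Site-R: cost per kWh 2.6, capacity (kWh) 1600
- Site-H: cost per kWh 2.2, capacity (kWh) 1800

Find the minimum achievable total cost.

Cheapest first:
Site-10 (0.8): use full 400 — 4400 kWh to go.
Site-Q at 1.2: take all 1100 kWh — 3300 still needed.
Take 700 from Site-L at 1.4 — need 2600 more.
Site-H at 2.2: take all 1800 kWh — 800 still needed.
Site-5 at 2.4: take all 600 kWh — 200 still needed.
Take 200 from Site-R at 2.6 to finish.
Cost = 400×0.8 + 1100×1.2 + 700×1.4 + 1800×2.2 + 600×2.4 + 200×2.6 = 8540.

8540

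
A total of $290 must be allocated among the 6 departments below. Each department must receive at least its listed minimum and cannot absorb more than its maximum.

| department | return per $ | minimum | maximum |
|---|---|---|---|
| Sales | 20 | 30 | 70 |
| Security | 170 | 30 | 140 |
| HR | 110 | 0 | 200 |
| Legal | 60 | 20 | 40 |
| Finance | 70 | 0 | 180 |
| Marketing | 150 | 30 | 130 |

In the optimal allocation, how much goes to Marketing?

100

Meeting every minimum uses 30+30+0+20+0+30 = 110 $, leaving 180.
Rank by return per $: Security 170 > Marketing 150 > HR 110 > Finance 70 > Legal 60 > Sales 20.
Security takes 110 more to reach its cap of 140 ; 70 left.
Marketing: +70 (room for 100) → 100. Pool exhausted.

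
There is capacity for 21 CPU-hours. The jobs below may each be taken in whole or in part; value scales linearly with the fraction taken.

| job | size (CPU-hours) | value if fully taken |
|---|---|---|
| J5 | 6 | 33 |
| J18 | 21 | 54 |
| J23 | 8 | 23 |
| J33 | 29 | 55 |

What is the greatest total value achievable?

74

Best value per unit of size first: J5 33/6≈5.5, J23 23/8≈2.88, J18 54/21≈2.57, J33 55/29≈1.9.
Take all of J5 (6 CPU-hours, value 33) → 15 CPU-hours left.
All 8 CPU-hours of J23 fit (value 23) → 7 remain.
Fill the last 7 CPU-hours with part of J18: 7/21 of it earns 18.
Total value = 74.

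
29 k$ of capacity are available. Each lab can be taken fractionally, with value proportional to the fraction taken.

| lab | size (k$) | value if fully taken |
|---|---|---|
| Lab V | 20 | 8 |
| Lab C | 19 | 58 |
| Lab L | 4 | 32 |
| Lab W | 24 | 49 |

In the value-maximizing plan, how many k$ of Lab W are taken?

Rank by value-to-size ratio: Lab L 32/4≈8, Lab C 58/19≈3.05, Lab W 49/24≈2.04, Lab V 8/20≈0.4.
Lab L: take in full, 4 k$ for value 32 → 25 left.
Lab C: take in full, 19 k$ for value 58 → 6 left.
6 k$ left: a 6/24 share of Lab W gives 49×6/24 = 12.25.

6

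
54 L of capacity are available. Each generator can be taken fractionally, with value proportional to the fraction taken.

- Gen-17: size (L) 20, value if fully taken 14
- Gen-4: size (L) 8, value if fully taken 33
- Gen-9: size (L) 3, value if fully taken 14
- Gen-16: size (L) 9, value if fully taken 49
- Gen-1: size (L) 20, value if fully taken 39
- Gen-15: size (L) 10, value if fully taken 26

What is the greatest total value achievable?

163.8

Sort by value density: Gen-16 49/9≈5.44, Gen-9 14/3≈4.67, Gen-4 33/8≈4.12, Gen-15 26/10≈2.6, Gen-1 39/20≈1.95, Gen-17 14/20≈0.7.
Gen-16: take in full, 9 L for value 49 ; 45 left.
Gen-9: take in full, 3 L for value 14 ; 42 left.
Gen-4: take in full, 8 L for value 33 ; 34 left.
Gen-15: take in full, 10 L for value 26 ; 24 left.
Gen-1: take in full, 20 L for value 39 ; 4 left.
4 L left: a 4/20 share of Gen-17 gives 14×4/20 = 2.8.
Total value = 163.8.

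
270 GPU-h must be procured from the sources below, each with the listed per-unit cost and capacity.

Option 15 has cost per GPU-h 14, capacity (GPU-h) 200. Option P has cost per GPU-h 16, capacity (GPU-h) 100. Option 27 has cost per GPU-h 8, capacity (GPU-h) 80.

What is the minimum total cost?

Fill from the cheapest source first.
Take 80 from Option 27 at 8 ; need 190 more.
Option 15 at 14: take 190 of its 200 ; requirement met.
Option P: unused.
Cost = 80×8 + 190×14 = 3300.

3300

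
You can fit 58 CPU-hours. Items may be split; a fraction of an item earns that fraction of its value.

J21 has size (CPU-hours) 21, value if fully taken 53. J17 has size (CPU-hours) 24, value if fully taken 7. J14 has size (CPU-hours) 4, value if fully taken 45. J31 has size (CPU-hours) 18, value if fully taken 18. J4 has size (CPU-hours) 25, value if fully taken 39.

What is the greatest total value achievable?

Best value per unit of size first: J14 45/4≈11.2, J21 53/21≈2.52, J4 39/25≈1.56, J31 18/18≈1, J17 7/24≈0.292.
All 4 CPU-hours of J14 fit (value 45) — 54 remain.
Take all of J21 (21 CPU-hours, value 53) — 33 CPU-hours left.
All 25 CPU-hours of J4 fit (value 39) — 8 remain.
8 CPU-hours left: a 8/18 share of J31 gives 18×8/18 = 8.
Total value = 145.

145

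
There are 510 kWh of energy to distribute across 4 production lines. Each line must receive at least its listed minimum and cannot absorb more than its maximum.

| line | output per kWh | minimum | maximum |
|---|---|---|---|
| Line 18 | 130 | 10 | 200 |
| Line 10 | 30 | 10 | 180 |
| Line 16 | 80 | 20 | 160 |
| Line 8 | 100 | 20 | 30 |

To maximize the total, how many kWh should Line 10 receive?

120

Meeting every minimum uses 10+10+20+20 = 60 kWh, leaving 450.
Highest output per kWh first: Line 18 130 > Line 8 100 > Line 16 80 > Line 10 30.
Line 18: +190 to 200 (cap) — 260 left.
Line 8 takes 10 more to reach its cap of 30 — 250 left.
Line 16 takes 140 more to reach its cap of 160 — 110 left.
Line 10: +110 (room for 170) → 120. Pool exhausted.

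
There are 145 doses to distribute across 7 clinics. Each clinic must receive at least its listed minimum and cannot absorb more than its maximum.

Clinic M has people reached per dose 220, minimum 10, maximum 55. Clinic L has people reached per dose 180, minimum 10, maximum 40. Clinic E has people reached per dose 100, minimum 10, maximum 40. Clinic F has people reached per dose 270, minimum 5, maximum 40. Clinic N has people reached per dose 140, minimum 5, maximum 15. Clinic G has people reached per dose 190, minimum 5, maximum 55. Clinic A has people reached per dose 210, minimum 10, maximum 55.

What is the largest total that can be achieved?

31550

Meeting every minimum uses 10+10+10+5+5+5+10 = 55 doses, leaving 90.
Highest people reached per dose first: Clinic F 270 > Clinic M 220 > Clinic A 210 > Clinic G 190 > Clinic L 180 > Clinic N 140 > Clinic E 100.
Clinic F: +35 to 40 (cap) ; 55 left.
Clinic M takes 45 more to reach its cap of 55 ; 10 left.
Clinic A has room for 45 more but only 10 remain, so it gets 20.
Total = 220×55 + 180×10 + 100×10 + 270×40 + 140×5 + 190×5 + 210×20 = 31550.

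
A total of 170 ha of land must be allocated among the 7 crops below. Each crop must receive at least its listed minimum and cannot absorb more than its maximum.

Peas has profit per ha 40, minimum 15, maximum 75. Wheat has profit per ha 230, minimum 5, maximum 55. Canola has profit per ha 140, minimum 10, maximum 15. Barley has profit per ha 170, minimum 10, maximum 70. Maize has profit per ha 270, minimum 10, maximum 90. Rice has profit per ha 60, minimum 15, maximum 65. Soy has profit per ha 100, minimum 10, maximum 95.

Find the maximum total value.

34500

Meeting every minimum uses 15+5+10+10+10+15+10 = 75 ha, leaving 95.
Rank by profit per ha: Maize 270 > Wheat 230 > Barley 170 > Canola 140 > Soy 100 > Rice 60 > Peas 40.
Give Maize 80 more to hit its cap of 90 → 15 left.
Wheat: +15 (room for 50) → 20. Pool exhausted.
Total = 40×15 + 230×20 + 140×10 + 170×10 + 270×90 + 60×15 + 100×10 = 34500.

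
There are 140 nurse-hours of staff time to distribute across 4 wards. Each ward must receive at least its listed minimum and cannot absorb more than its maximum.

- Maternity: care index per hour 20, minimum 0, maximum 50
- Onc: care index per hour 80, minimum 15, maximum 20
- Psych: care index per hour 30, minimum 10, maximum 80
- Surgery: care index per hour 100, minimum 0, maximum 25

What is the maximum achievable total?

Meeting every minimum uses 0+15+10+0 = 25 nurse-hours, leaving 115.
Highest care index per hour first: Surgery 100 > Onc 80 > Psych 30 > Maternity 20.
Surgery takes 25 more to reach its cap of 25 ; 90 left.
Give Onc 5 more to hit its cap of 20 ; 85 left.
Psych: +70 to 80 (cap) ; 15 left.
Only 15 left; Maternity takes them to reach 15.
Total = 20×15 + 80×20 + 30×80 + 100×25 = 6800.

6800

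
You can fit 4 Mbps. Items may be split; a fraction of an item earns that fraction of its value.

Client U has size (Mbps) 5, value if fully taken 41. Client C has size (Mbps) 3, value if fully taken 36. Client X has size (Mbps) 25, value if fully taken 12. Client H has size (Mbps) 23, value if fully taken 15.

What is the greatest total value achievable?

44.2

Best value per unit of size first: Client C 36/3≈12, Client U 41/5≈8.2, Client H 15/23≈0.652, Client X 12/25≈0.48.
Client C: take in full, 3 Mbps for value 36 — 1 left.
Only 1 Mbps remain; take 1/5 of Client U for value 41×1/5 = 8.2.
Total value = 44.2.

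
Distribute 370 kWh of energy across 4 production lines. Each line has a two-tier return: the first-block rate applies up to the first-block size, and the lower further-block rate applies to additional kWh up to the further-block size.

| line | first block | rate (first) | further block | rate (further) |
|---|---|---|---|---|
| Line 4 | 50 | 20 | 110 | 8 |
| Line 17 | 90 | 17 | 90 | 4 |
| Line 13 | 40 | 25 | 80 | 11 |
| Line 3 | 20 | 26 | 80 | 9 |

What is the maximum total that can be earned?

Order all 8 blocks by rate: Line 3/T1 26 > Line 13/T1 25 > Line 4/T1 20 > Line 17/T1 17 > Line 13/T2 11 > Line 3/T2 9 > Line 4/T2 8 > Line 17/T2 4.
Line 3 T1 at 26: fill all 20 — 350 left.
Line 13 T1 at 25: fill all 40 — 310 left.
Fill Line 4 T1 block (50 at 20) — 260 left.
Line 17 T1 at 17: fill all 90 — 170 left.
Line 13 T2 at 11: fill all 80 — 90 left.
Line 3/T2 (9): +80 — 10 left.
Line 4 T2 at 8: only 10 left, fill 10.
Total = 26×20 + 25×40 + 20×50 + 17×90 + 11×80 + 9×80 + 8×10 = 5730.

5730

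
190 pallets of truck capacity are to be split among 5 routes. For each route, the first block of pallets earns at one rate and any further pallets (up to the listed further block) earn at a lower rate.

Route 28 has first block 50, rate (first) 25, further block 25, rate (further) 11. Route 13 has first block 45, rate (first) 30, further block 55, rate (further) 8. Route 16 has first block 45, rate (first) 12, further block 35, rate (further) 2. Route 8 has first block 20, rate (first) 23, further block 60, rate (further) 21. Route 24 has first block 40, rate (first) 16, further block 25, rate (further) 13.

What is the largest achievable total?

4560

Rank every tier by rate: Route 13/T1 30 > Route 28/T1 25 > Route 8/T1 23 > Route 8/T2 21 > Route 24/T1 16 > Route 24/T2 13 > Route 16/T1 12 > Route 28/T2 11 > Route 13/T2 8 > Route 16/T2 2.
Fill Route 13 T1 block (45 at 30) → 145 left.
Route 28/T1 (25): +50 → 95 left.
Route 8/T1 (23): +20 → 75 left.
Route 8/T2 (21): +60 → 15 left.
Route 24 T1 at 16: only 15 left, fill 15.
Total = 30×45 + 25×50 + 23×20 + 21×60 + 16×15 = 4560.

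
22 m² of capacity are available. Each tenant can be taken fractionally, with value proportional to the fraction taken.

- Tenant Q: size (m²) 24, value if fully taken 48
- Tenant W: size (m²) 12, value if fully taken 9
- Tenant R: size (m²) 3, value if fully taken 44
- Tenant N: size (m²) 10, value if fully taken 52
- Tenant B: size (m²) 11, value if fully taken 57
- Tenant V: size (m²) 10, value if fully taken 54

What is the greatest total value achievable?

Rank by value-to-size ratio: Tenant R 44/3≈14.7, Tenant V 54/10≈5.4, Tenant N 52/10≈5.2, Tenant B 57/11≈5.18, Tenant Q 48/24≈2, Tenant W 9/12≈0.75.
Tenant R: take in full, 3 m² for value 44 — 19 left.
All 10 m² of Tenant V fit (value 54) — 9 remain.
Fill the last 9 m² with part of Tenant N: 9/10 of it earns 46.8.
Total value = 144.8.

144.8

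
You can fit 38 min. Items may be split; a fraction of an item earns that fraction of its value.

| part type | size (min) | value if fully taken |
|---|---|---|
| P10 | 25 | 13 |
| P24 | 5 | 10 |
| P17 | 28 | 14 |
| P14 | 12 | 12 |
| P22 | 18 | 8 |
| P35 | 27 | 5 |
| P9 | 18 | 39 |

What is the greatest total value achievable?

62.56

Best value per unit of size first: P9 39/18≈2.17, P24 10/5≈2, P14 12/12≈1, P10 13/25≈0.52, P17 14/28≈0.5, P22 8/18≈0.444, P35 5/27≈0.185.
All 18 min of P9 fit (value 39) — 20 remain.
All 5 min of P24 fit (value 10) — 15 remain.
Take all of P14 (12 min, value 12) — 3 min left.
Only 3 min remain; take 3/25 of P10 for value 13×3/25 = 1.56.
Total value = 62.56.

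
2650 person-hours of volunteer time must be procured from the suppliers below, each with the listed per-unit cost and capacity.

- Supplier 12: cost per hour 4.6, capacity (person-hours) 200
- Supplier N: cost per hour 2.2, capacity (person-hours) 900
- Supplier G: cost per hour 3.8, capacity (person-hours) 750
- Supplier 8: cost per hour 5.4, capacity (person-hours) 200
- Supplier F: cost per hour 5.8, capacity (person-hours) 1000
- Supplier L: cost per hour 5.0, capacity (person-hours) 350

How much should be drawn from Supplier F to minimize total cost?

250

Fill from the cheapest supplier first.
Supplier N at 2.2: take all 900 person-hours ; 1750 still needed.
Take 750 from Supplier G at 3.8 ; need 1000 more.
Supplier 12 (4.6): use full 200 ; 800 person-hours to go.
Supplier L at 5.0: take all 350 person-hours ; 450 still needed.
Supplier 8 at 5.4: take all 200 person-hours ; 250 still needed.
Supplier F (5.8): take the remaining 250 ; done.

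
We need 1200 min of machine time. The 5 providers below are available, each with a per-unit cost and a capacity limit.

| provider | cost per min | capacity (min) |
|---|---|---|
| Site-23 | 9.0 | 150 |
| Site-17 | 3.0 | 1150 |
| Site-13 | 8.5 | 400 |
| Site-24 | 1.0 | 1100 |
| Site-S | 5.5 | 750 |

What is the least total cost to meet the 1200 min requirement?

1400

Fill from the cheapest provider first.
Site-24 (1.0): use full 1100 — 100 min to go.
Take 100 from Site-17 at 3.0 to finish.
Site-S, Site-13, Site-23: unused.
Cost = 1100×1.0 + 100×3.0 = 1400.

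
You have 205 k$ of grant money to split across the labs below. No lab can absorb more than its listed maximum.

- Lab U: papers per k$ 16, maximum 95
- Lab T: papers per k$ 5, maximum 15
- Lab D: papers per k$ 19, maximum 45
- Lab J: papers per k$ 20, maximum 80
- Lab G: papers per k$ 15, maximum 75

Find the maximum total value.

Rank by papers per k$: Lab J 20 > Lab D 19 > Lab U 16 > Lab G 15 > Lab T 5.
Give Lab J 80 to hit its cap of 80 ; 125 left.
Lab D: +45 to 45 (cap) ; 80 left.
Lab U: +80 (room for 95) → 80. Pool exhausted.
Total = 16×80 + 19×45 + 20×80 = 3735.

3735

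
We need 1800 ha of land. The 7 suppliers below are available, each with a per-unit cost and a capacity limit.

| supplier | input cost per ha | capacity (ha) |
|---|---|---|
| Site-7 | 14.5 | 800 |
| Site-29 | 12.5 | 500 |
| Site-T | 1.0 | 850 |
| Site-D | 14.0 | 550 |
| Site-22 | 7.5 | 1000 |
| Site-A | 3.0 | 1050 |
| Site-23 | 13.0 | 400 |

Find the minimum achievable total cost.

3700

Cheapest first:
Take 850 from Site-T at 1.0 — need 950 more.
Site-A at 3.0: take 950 of its 1050 — requirement met.
Site-22, Site-29, Site-23, Site-D, Site-7: unused.
Cost = 850×1.0 + 950×3.0 = 3700.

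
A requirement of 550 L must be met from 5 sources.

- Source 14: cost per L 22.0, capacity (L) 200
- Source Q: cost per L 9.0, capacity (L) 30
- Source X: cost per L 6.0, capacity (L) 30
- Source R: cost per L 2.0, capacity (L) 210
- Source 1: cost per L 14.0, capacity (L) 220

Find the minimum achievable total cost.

5270

Cheapest first:
Take 210 from Source R at 2.0 → need 340 more.
Source X (6.0): use full 30 → 310 L to go.
Take 30 from Source Q at 9.0 → need 280 more.
Source 1 at 14.0: take all 220 L → 60 still needed.
Source 14 (22.0): take the remaining 60 → done.
Cost = 210×2.0 + 30×6.0 + 30×9.0 + 220×14.0 + 60×22.0 = 5270.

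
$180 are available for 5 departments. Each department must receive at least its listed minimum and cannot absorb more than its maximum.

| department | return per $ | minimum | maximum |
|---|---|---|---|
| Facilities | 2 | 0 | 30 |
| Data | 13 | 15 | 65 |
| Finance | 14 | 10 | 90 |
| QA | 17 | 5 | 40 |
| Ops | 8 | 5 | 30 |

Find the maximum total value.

Meeting every minimum uses 0+15+10+5+5 = 35 $, leaving 145.
Highest return per $ first: QA 17 > Finance 14 > Data 13 > Ops 8 > Facilities 2.
QA: +35 to 40 (cap) ; 110 left.
Give Finance 80 more to hit its cap of 90 ; 30 left.
Only 30 left; Data takes them to reach 45.
Total = 13×45 + 14×90 + 17×40 + 8×5 = 2565.

2565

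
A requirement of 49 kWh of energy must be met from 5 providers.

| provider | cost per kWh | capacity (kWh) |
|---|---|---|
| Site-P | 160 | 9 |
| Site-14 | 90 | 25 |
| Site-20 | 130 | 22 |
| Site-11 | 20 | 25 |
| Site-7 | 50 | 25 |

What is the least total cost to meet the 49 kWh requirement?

1700

Use providers in increasing cost order.
Site-11 at 20: take all 25 kWh → 24 still needed.
Site-7 (50): take the remaining 24 → done.
Site-14, Site-20, Site-P: unused.
Cost = 25×20 + 24×50 = 1700.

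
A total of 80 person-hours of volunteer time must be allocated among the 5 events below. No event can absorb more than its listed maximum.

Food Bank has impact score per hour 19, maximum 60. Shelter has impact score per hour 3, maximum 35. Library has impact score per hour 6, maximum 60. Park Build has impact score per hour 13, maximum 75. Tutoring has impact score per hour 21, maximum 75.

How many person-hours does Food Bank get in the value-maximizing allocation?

Order the events by impact score per hour: Tutoring 21 > Food Bank 19 > Park Build 13 > Library 6 > Shelter 3.
Tutoring takes 75 to reach its cap of 75 → 5 left.
Food Bank: +5 (room for 60) → 5. Pool exhausted.

5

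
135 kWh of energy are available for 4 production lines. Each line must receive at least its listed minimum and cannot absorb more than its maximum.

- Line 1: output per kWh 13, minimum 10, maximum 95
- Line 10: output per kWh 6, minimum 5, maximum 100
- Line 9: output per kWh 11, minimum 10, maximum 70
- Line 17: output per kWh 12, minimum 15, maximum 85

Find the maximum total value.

1675

Meeting every minimum uses 10+5+10+15 = 40 kWh, leaving 95.
Highest output per kWh first: Line 1 13 > Line 17 12 > Line 9 11 > Line 10 6.
Give Line 1 85 more to hit its cap of 95 — 10 left.
Only 10 left; Line 17 takes them to reach 25.
Total = 13×95 + 6×5 + 11×10 + 12×25 = 1675.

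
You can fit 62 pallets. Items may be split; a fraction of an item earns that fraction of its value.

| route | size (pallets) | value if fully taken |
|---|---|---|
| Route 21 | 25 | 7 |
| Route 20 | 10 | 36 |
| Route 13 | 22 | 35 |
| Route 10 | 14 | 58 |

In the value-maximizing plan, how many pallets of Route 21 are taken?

16

Sort by value density: Route 10 58/14≈4.14, Route 20 36/10≈3.6, Route 13 35/22≈1.59, Route 21 7/25≈0.28.
All 14 pallets of Route 10 fit (value 58) — 48 remain.
Take all of Route 20 (10 pallets, value 36) — 38 pallets left.
Route 13: take in full, 22 pallets for value 35 — 16 left.
Only 16 pallets remain; take 16/25 of Route 21 for value 7×16/25 = 4.48.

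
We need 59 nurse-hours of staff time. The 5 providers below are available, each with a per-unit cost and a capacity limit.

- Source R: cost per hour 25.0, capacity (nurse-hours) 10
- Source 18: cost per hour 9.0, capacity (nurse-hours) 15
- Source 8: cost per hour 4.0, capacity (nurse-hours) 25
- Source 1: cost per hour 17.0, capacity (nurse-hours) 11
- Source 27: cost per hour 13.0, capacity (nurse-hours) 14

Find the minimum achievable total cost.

Fill from the cheapest provider first.
Source 8 (4.0): use full 25 ; 34 nurse-hours to go.
Take 15 from Source 18 at 9.0 ; need 19 more.
Source 27 (13.0): use full 14 ; 5 nurse-hours to go.
Source 1 at 17.0: take 5 of its 11 ; requirement met.
Source R: unused.
Cost = 25×4.0 + 15×9.0 + 14×13.0 + 5×17.0 = 502.

502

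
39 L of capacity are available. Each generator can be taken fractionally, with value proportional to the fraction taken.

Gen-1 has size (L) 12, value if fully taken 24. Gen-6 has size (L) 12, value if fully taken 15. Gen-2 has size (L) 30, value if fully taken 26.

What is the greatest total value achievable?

52

Best value per unit of size first: Gen-1 24/12≈2, Gen-6 15/12≈1.25, Gen-2 26/30≈0.867.
Gen-1: take in full, 12 L for value 24 — 27 left.
All 12 L of Gen-6 fit (value 15) — 15 remain.
15 L left: a 15/30 share of Gen-2 gives 26×15/30 = 13.
Total value = 52.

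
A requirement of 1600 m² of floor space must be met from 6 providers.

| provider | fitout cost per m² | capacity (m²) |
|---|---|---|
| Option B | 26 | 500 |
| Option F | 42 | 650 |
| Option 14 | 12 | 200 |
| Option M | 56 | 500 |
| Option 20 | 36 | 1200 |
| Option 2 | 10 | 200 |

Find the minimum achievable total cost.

Fill from the cheapest provider first.
Option 2 at 10: take all 200 m² → 1400 still needed.
Take 200 from Option 14 at 12 → need 1200 more.
Option B (26): use full 500 → 700 m² to go.
Take 700 from Option 20 at 36 to finish.
Option F, Option M: unused.
Cost = 200×10 + 200×12 + 500×26 + 700×36 = 42600.

42600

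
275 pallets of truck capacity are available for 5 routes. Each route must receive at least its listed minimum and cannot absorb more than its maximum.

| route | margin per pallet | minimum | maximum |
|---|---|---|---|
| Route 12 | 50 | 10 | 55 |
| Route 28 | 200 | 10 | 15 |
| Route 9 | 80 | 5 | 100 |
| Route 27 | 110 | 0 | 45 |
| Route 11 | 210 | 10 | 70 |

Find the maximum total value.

Meeting every minimum uses 10+10+5+0+10 = 35 pallets, leaving 240.
Highest margin per pallet first: Route 11 210 > Route 28 200 > Route 27 110 > Route 9 80 > Route 12 50.
Route 11: +60 to 70 (cap) — 180 left.
Give Route 28 5 more to hit its cap of 15 — 175 left.
Route 27: +45 to 45 (cap) — 130 left.
Route 9 takes 95 more to reach its cap of 100 — 35 left.
Route 12 has room for 45 more but only 35 remain, so it gets 45.
Total = 50×45 + 200×15 + 80×100 + 110×45 + 210×70 = 32900.

32900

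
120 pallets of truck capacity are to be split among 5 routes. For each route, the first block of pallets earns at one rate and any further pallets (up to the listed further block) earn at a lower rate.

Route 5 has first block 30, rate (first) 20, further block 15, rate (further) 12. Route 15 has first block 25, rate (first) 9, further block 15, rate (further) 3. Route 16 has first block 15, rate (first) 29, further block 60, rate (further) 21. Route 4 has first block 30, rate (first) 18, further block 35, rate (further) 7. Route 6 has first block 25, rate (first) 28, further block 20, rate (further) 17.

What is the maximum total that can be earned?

2795

Order all 10 blocks by rate: Route 16/T1 29 > Route 6/T1 28 > Route 16/T2 21 > Route 5/T1 20 > Route 4/T1 18 > Route 6/T2 17 > Route 5/T2 12 > Route 15/T1 9 > Route 4/T2 7 > Route 15/T2 3.
Fill Route 16 T1 block (15 at 29) → 105 left.
Route 6/T1 (28): +25 → 80 left.
Route 16/T2 (21): +60 → 20 left.
20 remain; put them into Route 5 T1 at 20.
Total = 29×15 + 28×25 + 21×60 + 20×20 = 2795.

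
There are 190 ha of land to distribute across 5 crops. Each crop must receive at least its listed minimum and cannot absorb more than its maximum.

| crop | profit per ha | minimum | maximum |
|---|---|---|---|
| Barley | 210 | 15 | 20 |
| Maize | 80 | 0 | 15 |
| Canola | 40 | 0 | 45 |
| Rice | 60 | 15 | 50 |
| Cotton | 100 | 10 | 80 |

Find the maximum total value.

17400

Meeting every minimum uses 15+0+0+15+10 = 40 ha, leaving 150.
Highest profit per ha first: Barley 210 > Cotton 100 > Maize 80 > Rice 60 > Canola 40.
Barley: +5 to 20 (cap) — 145 left.
Cotton takes 70 more to reach its cap of 80 — 75 left.
Maize takes 15 more to reach its cap of 15 — 60 left.
Rice: +35 to 50 (cap) — 25 left.
Canola has room for 45 more but only 25 remain, so it gets 25.
Total = 210×20 + 80×15 + 40×25 + 60×50 + 100×80 = 17400.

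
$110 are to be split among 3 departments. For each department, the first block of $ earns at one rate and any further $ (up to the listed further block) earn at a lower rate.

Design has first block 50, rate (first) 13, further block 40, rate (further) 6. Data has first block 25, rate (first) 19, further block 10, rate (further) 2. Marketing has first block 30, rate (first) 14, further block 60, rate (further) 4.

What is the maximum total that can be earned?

1575

Treat each block as its own option and order by rate: Data/tier1 19 > Marketing/tier1 14 > Design/tier1 13 > Design/tier2 6 > Marketing/tier2 4 > Data/tier2 2.
Data/tier1 (19): +25 ; 85 left.
Marketing tier1 at 14: fill all 30 ; 55 left.
Design/tier1 (13): +50 ; 5 left.
Design/tier2: +5 of 40 at 6; pool empty.
Total = 19×25 + 14×30 + 13×50 + 6×5 = 1575.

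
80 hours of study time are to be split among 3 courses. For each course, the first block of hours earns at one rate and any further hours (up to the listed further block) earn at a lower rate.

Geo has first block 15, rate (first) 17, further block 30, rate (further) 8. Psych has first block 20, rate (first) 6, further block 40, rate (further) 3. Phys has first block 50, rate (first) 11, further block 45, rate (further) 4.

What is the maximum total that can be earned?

925

Treat each block as its own option and order by rate: Geo/T1 17 > Phys/T1 11 > Geo/T2 8 > Psych/T1 6 > Phys/T2 4 > Psych/T2 3.
Geo T1 at 17: fill all 15 → 65 left.
Phys/T1 (11): +50 → 15 left.
Geo/T2: +15 of 30 at 8; pool empty.
Total = 17×15 + 11×50 + 8×15 = 925.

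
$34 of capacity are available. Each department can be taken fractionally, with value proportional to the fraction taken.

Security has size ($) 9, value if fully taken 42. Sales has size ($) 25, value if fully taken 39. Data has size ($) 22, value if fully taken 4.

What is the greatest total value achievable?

81

Sort by value density: Security 42/9≈4.67, Sales 39/25≈1.56, Data 4/22≈0.182.
All 9 $ of Security fit (value 42) → 25 remain.
Take all of Sales (25 $, value 39) → 0 $ left.
Total value = 81.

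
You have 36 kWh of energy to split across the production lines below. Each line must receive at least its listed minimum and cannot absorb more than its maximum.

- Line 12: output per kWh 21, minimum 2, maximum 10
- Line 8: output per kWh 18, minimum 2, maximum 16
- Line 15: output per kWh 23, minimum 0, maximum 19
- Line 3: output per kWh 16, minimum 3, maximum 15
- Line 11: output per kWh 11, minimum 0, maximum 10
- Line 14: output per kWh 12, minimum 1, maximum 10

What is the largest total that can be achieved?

Meeting every minimum uses 2+2+0+3+0+1 = 8 kWh, leaving 28.
Highest output per kWh first: Line 15 23 > Line 12 21 > Line 8 18 > Line 3 16 > Line 14 12 > Line 11 11.
Line 15: +19 to 19 (cap) — 9 left.
Give Line 12 8 more to hit its cap of 10 — 1 left.
Line 8: +1 (room for 14) → 3. Pool exhausted.
Total = 21×10 + 18×3 + 23×19 + 16×3 + 12×1 = 761.

761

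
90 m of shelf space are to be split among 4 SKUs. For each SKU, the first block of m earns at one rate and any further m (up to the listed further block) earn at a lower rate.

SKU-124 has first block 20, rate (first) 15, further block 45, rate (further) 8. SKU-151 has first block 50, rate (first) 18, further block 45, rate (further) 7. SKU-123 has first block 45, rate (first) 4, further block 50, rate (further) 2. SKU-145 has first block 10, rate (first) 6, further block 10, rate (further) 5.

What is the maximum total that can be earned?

Treat each block as its own option and order by rate: SKU-151/T1 18 > SKU-124/T1 15 > SKU-124/T2 8 > SKU-151/T2 7 > SKU-145/T1 6 > SKU-145/T2 5 > SKU-123/T1 4 > SKU-123/T2 2.
SKU-151/T1 (18): +50 ; 40 left.
SKU-124 T1 at 15: fill all 20 ; 20 left.
20 remain; put them into SKU-124 T2 at 8.
Total = 18×50 + 15×20 + 8×20 = 1360.

1360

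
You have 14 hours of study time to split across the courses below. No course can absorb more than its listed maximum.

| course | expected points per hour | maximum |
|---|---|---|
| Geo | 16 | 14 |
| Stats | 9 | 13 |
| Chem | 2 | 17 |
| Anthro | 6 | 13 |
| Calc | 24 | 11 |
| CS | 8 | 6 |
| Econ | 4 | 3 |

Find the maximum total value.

312

Rank by expected points per hour: Calc 24 > Geo 16 > Stats 9 > CS 8 > Anthro 6 > Econ 4 > Chem 2.
Calc: +11 to 11 (cap) — 3 left.
Geo has room for 14 but only 3 remain, so it gets 3.
Total = 16×3 + 24×11 = 312.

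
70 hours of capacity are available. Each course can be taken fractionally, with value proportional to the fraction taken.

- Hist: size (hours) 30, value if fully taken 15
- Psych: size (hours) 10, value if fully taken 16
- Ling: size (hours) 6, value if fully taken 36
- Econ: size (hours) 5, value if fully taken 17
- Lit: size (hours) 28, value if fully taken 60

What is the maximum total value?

139.5

Best value per unit of size first: Ling 36/6≈6, Econ 17/5≈3.4, Lit 60/28≈2.14, Psych 16/10≈1.6, Hist 15/30≈0.5.
All 6 hours of Ling fit (value 36) ; 64 remain.
All 5 hours of Econ fit (value 17) ; 59 remain.
All 28 hours of Lit fit (value 60) ; 31 remain.
Psych: take in full, 10 hours for value 16 ; 21 left.
21 hours left: a 21/30 share of Hist gives 15×21/30 = 10.5.
Total value = 139.5.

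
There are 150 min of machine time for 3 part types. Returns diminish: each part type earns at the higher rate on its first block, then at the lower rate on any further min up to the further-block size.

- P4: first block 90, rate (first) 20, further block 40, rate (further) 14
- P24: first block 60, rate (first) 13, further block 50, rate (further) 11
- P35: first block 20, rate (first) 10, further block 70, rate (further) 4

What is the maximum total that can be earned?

Rank every tier by rate: P4/tier1 20 > P4/tier2 14 > P24/tier1 13 > P24/tier2 11 > P35/tier1 10 > P35/tier2 4.
Fill P4 tier1 block (90 at 20) ; 60 left.
P4 tier2 at 14: fill all 40 ; 20 left.
20 remain; put them into P24 tier1 at 13.
Total = 20×90 + 14×40 + 13×20 = 2620.

2620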